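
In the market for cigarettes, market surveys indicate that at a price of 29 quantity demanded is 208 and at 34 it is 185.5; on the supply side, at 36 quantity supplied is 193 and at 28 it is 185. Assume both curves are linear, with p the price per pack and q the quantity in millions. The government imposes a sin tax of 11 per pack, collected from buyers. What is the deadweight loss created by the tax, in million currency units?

Deadweight loss = 49.5 million.

Demand slope: (185.5 − 208)/(34 − 29) = -4.5, so qd = 338.5 − 4.5p.
Supply slope: (185 − 193)/(28 − 36) = 1, so qs = p + 157.
Without the tax, 338.5 − 4.5p = p + 157 gives 5.5p = 181.5, so p* = 33 and q* = 190.
With the tax collected from buyers, demand (in seller-price terms) shifts: qd = 338.5 − 4.5(p + 11).
Solving gives q = 181 with buyers paying 35 and suppliers receiving 24 (the 11 wedge).
Quantity falls by |ΔQ| = |190 − 181| = 9.
DWL = ½ · t · |ΔQ| = ½ · 11 · 9 = 49.5.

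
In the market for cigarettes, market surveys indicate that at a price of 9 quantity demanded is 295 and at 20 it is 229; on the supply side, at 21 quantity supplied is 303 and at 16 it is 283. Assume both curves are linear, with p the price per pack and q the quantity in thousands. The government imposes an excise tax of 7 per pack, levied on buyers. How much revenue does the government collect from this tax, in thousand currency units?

Tax revenue = 1779.4 thousand.

Demand slope: (229 − 295)/(20 − 9) = -6, so qd = 349 − 6p.
Supply slope: (283 − 303)/(16 − 21) = 4, so qs = 4p + 219.
Before the tax: set 349 − 6p = 4p + 219 → p* = 13, q* = 271.
With the tax collected from buyers, demand (in seller-price terms) shifts: qd = 349 − 6(p + 7).
Solving gives q = 254.2 with buyers paying 15.8 and producers receiving 8.8 (the 7 wedge).
Revenue = t · Q = 7 · 254.2 = 1779.4.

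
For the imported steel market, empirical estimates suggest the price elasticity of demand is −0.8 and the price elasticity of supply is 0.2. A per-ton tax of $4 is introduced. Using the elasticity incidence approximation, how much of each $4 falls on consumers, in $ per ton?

Consumers bear ≈ $0.8 per ton.

Incidence ratio: consumers' share ≈ εs / (εs + |εd|) = 0.2 / (0.2 + 0.8) = 0.2.
So consumers bear ≈ 0.2 × $4 = $0.8; suppliers bear $3.2.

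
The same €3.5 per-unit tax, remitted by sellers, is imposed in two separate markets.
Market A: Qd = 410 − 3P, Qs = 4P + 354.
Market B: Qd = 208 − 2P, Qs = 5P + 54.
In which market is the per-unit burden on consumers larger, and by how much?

Market A: pre-tax P* = €8, Q* = 386; post-tax Q = 380; per-unit burden on consumers = €2.
Market B: pre-tax P* = €22, Q* = 164; post-tax Q = 159; per-unit burden on consumers = €2.5.
Difference: €2 vs €2.5 → market B is larger by €0.5.

Market B, by €0.5.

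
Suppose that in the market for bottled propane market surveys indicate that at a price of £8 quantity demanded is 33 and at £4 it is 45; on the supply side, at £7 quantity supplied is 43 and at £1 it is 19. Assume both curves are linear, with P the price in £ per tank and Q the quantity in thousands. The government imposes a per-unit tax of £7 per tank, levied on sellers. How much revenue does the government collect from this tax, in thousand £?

Tax revenue = £189 thousand.

Demand slope: (45 − 33)/(4 − 8) = -3, so Qd = 57 − 3P.
Supply slope: (19 − 43)/(1 − 7) = 4, so Qs = 4P + 15.
Before the tax: set 57 − 3P = 4P + 15 → P* = £6, Q* = 39.
With the tax collected from sellers, supply shifts: Qs = 4(P − 7) + 15.
Solving gives Q = 27 with buyers paying £10 and sellers receiving £3 (the £7 wedge).
Revenue = t · Q = 7 · 27 = £189.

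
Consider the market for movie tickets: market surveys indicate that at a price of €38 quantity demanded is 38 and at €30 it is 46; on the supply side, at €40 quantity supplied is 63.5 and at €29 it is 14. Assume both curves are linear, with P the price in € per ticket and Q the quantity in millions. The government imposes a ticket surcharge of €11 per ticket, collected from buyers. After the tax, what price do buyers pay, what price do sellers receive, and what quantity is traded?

Demand slope: (46 − 38)/(30 − 38) = -1, so Qd = 76 − P.
Supply slope: (14 − 63.5)/(29 − 40) = 4.5, so Qs = 4.5P − 116.5.
Before the tax: set 76 − P = 4.5P − 116.5 → P* = €35, Q* = 41.
With the tax collected from buyers, demand (in seller-price terms) shifts: Qd = 76 − (P + 11).
Solving gives Q = 32 with buyers paying €44 and sellers receiving €33 (the €11 wedge).

Buyers pay €44; sellers receive €33; quantity = 32.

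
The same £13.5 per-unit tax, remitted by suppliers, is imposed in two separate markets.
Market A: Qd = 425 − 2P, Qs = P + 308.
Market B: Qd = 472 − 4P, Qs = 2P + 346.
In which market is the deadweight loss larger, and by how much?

Market B, by £60.75.

Market A: pre-tax P* = £39, Q* = 347; post-tax Q = 338; deadweight loss = £60.75.
Market B: pre-tax P* = £21, Q* = 388; post-tax Q = 370; deadweight loss = £121.5.
Difference: £60.75 vs £121.5 → market B is larger by £60.75.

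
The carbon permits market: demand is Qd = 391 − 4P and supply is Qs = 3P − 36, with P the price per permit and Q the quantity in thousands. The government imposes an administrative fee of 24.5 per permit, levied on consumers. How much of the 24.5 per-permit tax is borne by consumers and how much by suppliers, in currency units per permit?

Before the tax: set 391 − 4P = 3P − 36 → P* = 61, Q* = 147.
With the tax collected from consumers, demand (in seller-price terms) shifts: Qd = 391 − 4(P + 24.5).
New equilibrium: consumers pay 71.5, suppliers receive 47, Q = 105. (Wedge: Pb − Ps = 24.5.)
Burden on consumers: 10.5; on suppliers: 14. (They sum to 24.5.)
The less price-elastic side of the market bears the larger share of a per-unit tax.

Consumers bear 10.5 per permit; suppliers bear 14 per permit.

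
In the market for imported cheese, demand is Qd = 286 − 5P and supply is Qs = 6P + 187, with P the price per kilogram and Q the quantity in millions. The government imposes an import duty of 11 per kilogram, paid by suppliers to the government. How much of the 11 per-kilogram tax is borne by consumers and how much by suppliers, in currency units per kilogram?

Consumers bear 6 per kilogram; suppliers bear 5 per kilogram.

Without the tax, 286 − 5P = 6P + 187 gives 11P = 99, so P* = 9 and Q* = 241.
With the tax collected from suppliers, supply shifts: Qs = 6(P − 11) + 187.
New equilibrium: consumers pay 15, suppliers receive 4, Q = 211. (Wedge: Pb − Ps = 11.)
Burden on consumers: 6; on suppliers: 5. (They sum to 11.)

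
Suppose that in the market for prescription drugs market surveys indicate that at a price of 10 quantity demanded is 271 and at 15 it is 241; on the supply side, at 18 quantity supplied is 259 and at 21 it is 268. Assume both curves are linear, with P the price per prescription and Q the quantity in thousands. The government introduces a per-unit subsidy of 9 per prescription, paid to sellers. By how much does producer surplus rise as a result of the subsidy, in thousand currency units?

Producer surplus rises by 1536 thousand.

Demand slope: (241 − 271)/(15 − 10) = -6, so Qd = 331 − 6P.
Supply slope: (268 − 259)/(21 − 18) = 3, so Qs = 3P + 205.
Without the subsidy, 331 − 6P = 3P + 205 gives 9P = 126, so P* = 14 and Q* = 247.
With a per-unit subsidy paid to sellers, each receives P + 9 per unit sold, so supply becomes Qs = 3(P + 9) + 205.
Solving gives Q = 265 with buyers paying 11 and sellers receiving 20 (the 9 wedge).
ΔPS is the trapezoid between Q = 265 and Q = 247 of height 6: ½ · (247 + 265) · 6 = 1536.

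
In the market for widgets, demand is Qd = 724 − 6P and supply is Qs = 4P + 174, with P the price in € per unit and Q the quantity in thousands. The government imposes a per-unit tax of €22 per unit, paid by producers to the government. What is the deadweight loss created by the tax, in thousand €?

Deadweight loss = €580.8 thousand.

Without the tax, 724 − 6P = 4P + 174 gives 10P = 550, so P* = €55 and Q* = 394.
With the tax collected from producers, supply shifts: Qs = 4(P − 22) + 174.
Solving gives Q = 341.2 with buyers paying €63.8 and producers receiving €41.8 (the €22 wedge).
Quantity falls by |ΔQ| = |394 − 341.2| = 52.8.
DWL = ½ · t · |ΔQ| = ½ · 22 · 52.8 = €580.8.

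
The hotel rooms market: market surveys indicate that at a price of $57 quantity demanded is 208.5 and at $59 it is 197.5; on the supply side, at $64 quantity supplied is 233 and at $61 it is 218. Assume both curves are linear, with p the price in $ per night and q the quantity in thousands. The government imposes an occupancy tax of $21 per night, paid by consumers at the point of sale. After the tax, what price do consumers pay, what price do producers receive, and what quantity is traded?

Demand slope: (197.5 − 208.5)/(59 − 57) = -5.5, so qd = 522 − 5.5p.
Supply slope: (218 − 233)/(61 − 64) = 5, so qs = 5p − 87.
Without the tax, 522 − 5.5p = 5p − 87 gives 10.5p = 609, so p* = $58 and q* = 203.
With the tax collected from consumers, demand (in seller-price terms) shifts: qd = 522 − 5.5(p + 21).
New equilibrium: consumers pay $68, producers receive $47, q = 148. (Wedge: pb − ps = 21.)
The less price-elastic side of the market bears the larger share of a per-unit tax.

Consumers pay $68; producers receive $47; quantity = 148.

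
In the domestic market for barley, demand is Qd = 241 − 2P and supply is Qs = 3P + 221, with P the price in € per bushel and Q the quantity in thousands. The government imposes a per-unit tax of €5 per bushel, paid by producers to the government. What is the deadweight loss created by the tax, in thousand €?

Before the tax: set 241 − 2P = 3P + 221 → P* = €4, Q* = 233.
With the tax collected from producers, supply shifts: Qs = 3(P − 5) + 221.
Solving gives Q = 227 with buyers paying €7 and producers receiving €2 (the €5 wedge).
Quantity falls by |ΔQ| = |233 − 227| = 6.
DWL = ½ · t · |ΔQ| = ½ · 5 · 6 = €15.

Deadweight loss = €15 thousand.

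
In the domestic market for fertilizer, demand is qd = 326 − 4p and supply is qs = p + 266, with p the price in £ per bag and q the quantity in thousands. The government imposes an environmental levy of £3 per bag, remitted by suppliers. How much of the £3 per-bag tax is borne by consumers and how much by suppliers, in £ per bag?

Consumers bear £0.6 per bag; suppliers bear £2.4 per bag.

Before the tax: set 326 − 4p = p + 266 → p* = £12, q* = 278.
With the tax collected from suppliers, supply shifts: qs = (p − 3) + 266.
Solving gives q = 275.6 with consumers paying £12.6 and suppliers receiving £9.6 (the £3 wedge).
Burden on consumers: £0.6; on suppliers: £2.4. (They sum to £3.)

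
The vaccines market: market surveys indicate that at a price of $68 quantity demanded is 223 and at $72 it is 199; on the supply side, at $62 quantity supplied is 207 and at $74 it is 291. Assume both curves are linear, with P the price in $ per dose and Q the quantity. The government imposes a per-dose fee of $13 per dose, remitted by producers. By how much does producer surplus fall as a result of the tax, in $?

Demand slope: (199 − 223)/(72 − 68) = -6, so Qd = 631 − 6P.
Supply slope: (291 − 207)/(74 − 62) = 7, so Qs = 7P − 227.
Before the tax: set 631 − 6P = 7P − 227 → P* = $66, Q* = 235.
With the tax collected from producers, supply shifts: Qs = 7(P − 13) − 227.
New equilibrium: buyers pay $73, producers receive $60, Q = 193. (Wedge: Pb − Ps = 13.)
ΔPS is the trapezoid between Q = 193 and Q = 235 of height $6: ½ · (235 + 193) · 6 = $1284.

Producer surplus falls by $1284.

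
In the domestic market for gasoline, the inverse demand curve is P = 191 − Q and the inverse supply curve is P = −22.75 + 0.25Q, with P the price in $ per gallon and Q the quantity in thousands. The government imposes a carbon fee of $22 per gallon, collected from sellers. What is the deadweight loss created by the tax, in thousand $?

Inverting to Q(P) form: Qd = 191 − P; Qs = 4P + 91.
Without the tax, 191 − P = 4P + 91 gives 5P = 100, so P* = $20 and Q* = 171.
With the tax collected from sellers, supply shifts: Qs = 4(P − 22) + 91.
New equilibrium: buyers pay $37.6, sellers receive $15.6, Q = 153.4. (Wedge: Pb − Ps = 22.)
Quantity falls by |ΔQ| = |171 − 153.4| = 17.6.
DWL = ½ · t · |ΔQ| = ½ · 22 · 17.6 = $193.6.

Deadweight loss = $193.6 thousand.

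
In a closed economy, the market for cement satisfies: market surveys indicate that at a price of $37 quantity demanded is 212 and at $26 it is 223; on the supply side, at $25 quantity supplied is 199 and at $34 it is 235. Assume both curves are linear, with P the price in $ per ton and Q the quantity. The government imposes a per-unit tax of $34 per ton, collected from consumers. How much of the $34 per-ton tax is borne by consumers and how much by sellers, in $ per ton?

Demand slope: (223 − 212)/(26 − 37) = -1, so Qd = 249 − P.
Supply slope: (235 − 199)/(34 − 25) = 4, so Qs = 4P + 99.
Without the tax, 249 − P = 4P + 99 gives 5P = 150, so P* = $30 and Q* = 219.
With the tax collected from consumers, demand (in seller-price terms) shifts: Qd = 249 − (P + 34).
Solving gives Q = 191.8 with consumers paying $57.2 and sellers receiving $23.2 (the $34 wedge).
Burden on consumers: $27.2; on sellers: $6.8. (They sum to $34.)
The less price-elastic side of the market bears the larger share of a per-unit tax.

Consumers bear $27.2 per ton; sellers bear $6.8 per ton.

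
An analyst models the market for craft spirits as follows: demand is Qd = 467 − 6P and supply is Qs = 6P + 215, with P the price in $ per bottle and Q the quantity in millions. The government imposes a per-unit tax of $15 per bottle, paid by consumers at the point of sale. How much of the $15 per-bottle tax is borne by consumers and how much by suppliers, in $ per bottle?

Without the tax, 467 − 6P = 6P + 215 gives 12P = 252, so P* = $21 and Q* = 341.
With the tax collected from consumers, demand (in seller-price terms) shifts: Qd = 467 − 6(P + 15).
New equilibrium: consumers pay $28.5, suppliers receive $13.5, Q = 296. (Wedge: Pb − Ps = 15.)
Burden on consumers: $7.5; on suppliers: $7.5. (They sum to $15.)
The less price-elastic side of the market bears the larger share of a per-unit tax.

Consumers bear $7.5 per bottle; suppliers bear $7.5 per bottle.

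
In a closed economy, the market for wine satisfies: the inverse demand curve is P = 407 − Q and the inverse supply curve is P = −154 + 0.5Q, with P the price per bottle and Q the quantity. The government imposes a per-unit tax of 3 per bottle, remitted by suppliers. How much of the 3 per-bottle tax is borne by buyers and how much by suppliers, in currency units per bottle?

Rewrite in direct form: Qd = 407 − P and Qs = 2P + 308.
Before the tax: set 407 − P = 2P + 308 → P* = 33, Q* = 374.
With the tax collected from suppliers, supply shifts: Qs = 2(P − 3) + 308.
New equilibrium: buyers pay 35, suppliers receive 32, Q = 372. (Wedge: Pb − Ps = 3.)
Burden on buyers: 2; on suppliers: 1. (They sum to 3.)

Buyers bear 2 per bottle; suppliers bear 1 per bottle.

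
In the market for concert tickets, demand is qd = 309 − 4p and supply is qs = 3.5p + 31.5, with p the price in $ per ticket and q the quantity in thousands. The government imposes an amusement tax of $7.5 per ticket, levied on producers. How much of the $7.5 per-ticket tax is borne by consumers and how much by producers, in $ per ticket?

Consumers bear $3.5 per ticket; producers bear $4 per ticket.

Before the tax: set 309 − 4p = 3.5p + 31.5 → p* = $37, q* = 161.
With the tax collected from producers, supply shifts: qs = 3.5(p − 7.5) + 31.5.
New equilibrium: consumers pay $40.5, producers receive $33, q = 147. (Wedge: pb − ps = 7.5.)
Burden on consumers: $3.5; on producers: $4. (They sum to $7.5.)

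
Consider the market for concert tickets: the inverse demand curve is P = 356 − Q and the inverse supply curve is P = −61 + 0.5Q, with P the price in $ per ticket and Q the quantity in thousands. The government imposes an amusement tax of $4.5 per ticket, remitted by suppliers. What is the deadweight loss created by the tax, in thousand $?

Inverting to Q(P) form: Qd = 356 − P; Qs = 2P + 122.
Without the tax, 356 − P = 2P + 122 gives 3P = 234, so P* = $78 and Q* = 278.
With the tax collected from suppliers, supply shifts: Qs = 2(P − 4.5) + 122.
Solving gives Q = 275 with consumers paying $81 and suppliers receiving $76.5 (the $4.5 wedge).
Quantity falls by |ΔQ| = |278 − 275| = 3.
DWL = ½ · t · |ΔQ| = ½ · 4.5 · 3 = $6.75.

Deadweight loss = $6.75 thousand.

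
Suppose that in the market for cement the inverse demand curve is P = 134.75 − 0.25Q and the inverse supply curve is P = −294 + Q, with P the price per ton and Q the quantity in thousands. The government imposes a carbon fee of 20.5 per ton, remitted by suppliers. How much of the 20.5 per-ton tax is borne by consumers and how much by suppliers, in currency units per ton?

Inverting to Q(P) form: Qd = 539 − 4P; Qs = P + 294.
Before the tax: set 539 − 4P = P + 294 → P* = 49, Q* = 343.
With the tax collected from suppliers, supply shifts: Qs = (P − 20.5) + 294.
Solving gives Q = 326.6 with consumers paying 53.1 and suppliers receiving 32.6 (the 20.5 wedge).
Burden on consumers: 4.1; on suppliers: 16.4. (They sum to 20.5.)
The less price-elastic side of the market bears the larger share of a per-unit tax.

Consumers bear 4.1 per ton; suppliers bear 16.4 per ton.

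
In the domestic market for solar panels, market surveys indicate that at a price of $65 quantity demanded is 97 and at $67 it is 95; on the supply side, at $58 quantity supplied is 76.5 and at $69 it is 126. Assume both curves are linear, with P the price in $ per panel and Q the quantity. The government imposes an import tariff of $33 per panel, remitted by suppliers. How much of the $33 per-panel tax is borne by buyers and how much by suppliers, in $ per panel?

Demand slope: (95 − 97)/(67 − 65) = -1, so Qd = 162 − P.
Supply slope: (126 − 76.5)/(69 − 58) = 4.5, so Qs = 4.5P − 184.5.
Without the tax, 162 − P = 4.5P − 184.5 gives 5.5P = 346.5, so P* = $63 and Q* = 99.
With the tax collected from suppliers, supply shifts: Qs = 4.5(P − 33) − 184.5.
New equilibrium: buyers pay $90, suppliers receive $57, Q = 72. (Wedge: Pb − Ps = 33.)
Burden on buyers: $27; on suppliers: $6. (They sum to $33.)
The less price-elastic side of the market bears the larger share of a per-unit tax.

Buyers bear $27 per panel; suppliers bear $6 per panel.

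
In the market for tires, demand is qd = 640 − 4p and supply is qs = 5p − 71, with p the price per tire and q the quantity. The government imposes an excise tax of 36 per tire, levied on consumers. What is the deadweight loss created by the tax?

Deadweight loss = 1440.

Without the tax, 640 − 4p = 5p − 71 gives 9p = 711, so p* = 79 and q* = 324.
With the tax collected from consumers, demand (in seller-price terms) shifts: qd = 640 − 4(p + 36).
Solving gives q = 244 with consumers paying 99 and suppliers receiving 63 (the 36 wedge).
Quantity falls by |ΔQ| = |324 − 244| = 80.
DWL = ½ · t · |ΔQ| = ½ · 36 · 80 = 1440.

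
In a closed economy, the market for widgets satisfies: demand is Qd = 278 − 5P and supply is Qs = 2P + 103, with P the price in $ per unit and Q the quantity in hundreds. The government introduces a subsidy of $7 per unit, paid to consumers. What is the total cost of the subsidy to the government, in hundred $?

Before the subsidy: set 278 − 5P = 2P + 103 → P* = $25, Q* = 153.
With a per-unit subsidy paid to consumers, each effectively pays P − 7, so demand becomes Qd = 278 − 5(P − 7).
New equilibrium: consumers pay $23, producers receive $30, Q = 163. (Wedge: Pb − Ps = −7.)
Outlay = t · Q = 7 · 163 = $1141.

Government outlay = $1141 hundred.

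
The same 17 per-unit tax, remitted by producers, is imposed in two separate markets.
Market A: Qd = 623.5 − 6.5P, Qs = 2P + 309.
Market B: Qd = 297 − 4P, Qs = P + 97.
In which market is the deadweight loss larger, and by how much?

Market A, by 105.4.

Market A: pre-tax P* = 37, Q* = 383; post-tax Q = 357; deadweight loss = 221.
Market B: pre-tax P* = 40, Q* = 137; post-tax Q = 123.4; deadweight loss = 115.6.
Difference: 221 vs 115.6 → market A is larger by 105.4.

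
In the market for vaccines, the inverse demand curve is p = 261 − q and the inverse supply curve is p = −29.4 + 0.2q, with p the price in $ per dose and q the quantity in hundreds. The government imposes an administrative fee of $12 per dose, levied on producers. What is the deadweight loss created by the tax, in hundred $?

Inverting to q(p) form: qd = 261 − p; qs = 5p + 147.
Before the tax: set 261 − p = 5p + 147 → p* = $19, q* = 242.
With the tax collected from producers, supply shifts: qs = 5(p − 12) + 147.
New equilibrium: consumers pay $29, producers receive $17, q = 232. (Wedge: pb − ps = 12.)
Quantity falls by |ΔQ| = |242 − 232| = 10.
DWL = ½ · t · |ΔQ| = ½ · 12 · 10 = $60.

Deadweight loss = $60 hundred.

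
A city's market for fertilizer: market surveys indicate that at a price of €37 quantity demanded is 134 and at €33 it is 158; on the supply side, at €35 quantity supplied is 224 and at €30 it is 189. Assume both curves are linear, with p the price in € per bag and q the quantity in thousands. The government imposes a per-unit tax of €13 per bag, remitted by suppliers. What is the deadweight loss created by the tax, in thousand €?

Deadweight loss = €273 thousand.

Demand slope: (158 − 134)/(33 − 37) = -6, so qd = 356 − 6p.
Supply slope: (189 − 224)/(30 − 35) = 7, so qs = 7p − 21.
Without the tax, 356 − 6p = 7p − 21 gives 13p = 377, so p* = €29 and q* = 182.
With the tax collected from suppliers, supply shifts: qs = 7(p − 13) − 21.
Solving gives q = 140 with consumers paying €36 and suppliers receiving €23 (the €13 wedge).
Quantity falls by |ΔQ| = |182 − 140| = 42.
DWL = ½ · t · |ΔQ| = ½ · 13 · 42 = €273.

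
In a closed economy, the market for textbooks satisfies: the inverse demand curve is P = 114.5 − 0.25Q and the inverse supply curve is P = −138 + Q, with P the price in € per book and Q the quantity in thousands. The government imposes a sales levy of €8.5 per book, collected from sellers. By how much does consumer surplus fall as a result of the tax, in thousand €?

Consumer surplus falls by €337.62 thousand.

Inverting to Q(P) form: Qd = 458 − 4P; Qs = P + 138.
Before the tax: set 458 − 4P = P + 138 → P* = €64, Q* = 202.
With the tax collected from sellers, supply shifts: Qs = (P − 8.5) + 138.
Solving gives Q = 195.2 with buyers paying €65.7 and sellers receiving €57.2 (the €8.5 wedge).
ΔCS is the trapezoid between Q = 195.2 and Q = 202 of height €1.7: ½ · (202 + 195.2) · 1.7 = €337.62.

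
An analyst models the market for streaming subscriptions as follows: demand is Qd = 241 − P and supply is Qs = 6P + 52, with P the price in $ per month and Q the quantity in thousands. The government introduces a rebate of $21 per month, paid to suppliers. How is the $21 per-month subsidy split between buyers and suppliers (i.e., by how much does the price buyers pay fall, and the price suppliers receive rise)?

Before the subsidy: set 241 − P = 6P + 52 → P* = $27, Q* = 214.
With a per-unit subsidy paid to suppliers, each receives P + 21 per unit sold, so supply becomes Qs = 6(P + 21) + 52.
Solving gives Q = 232 with buyers paying $9 and suppliers receiving $30 (the $21 wedge).
Gain to buyers: $18; to suppliers: $3. (They sum to $21.)

Buyers gain $18 per month; suppliers gain $3 per month.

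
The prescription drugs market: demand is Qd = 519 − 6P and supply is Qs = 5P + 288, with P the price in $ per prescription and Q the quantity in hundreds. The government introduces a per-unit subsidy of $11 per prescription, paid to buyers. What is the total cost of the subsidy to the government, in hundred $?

Government outlay = $4653 hundred.

Before the subsidy: set 519 − 6P = 5P + 288 → P* = $21, Q* = 393.
With a per-unit subsidy paid to buyers, each effectively pays P − 11, so demand becomes Qd = 519 − 6(P − 11).
New equilibrium: buyers pay $16, producers receive $27, Q = 423. (Wedge: Pb − Ps = −11.)
Outlay = t · Q = 11 · 423 = $4653.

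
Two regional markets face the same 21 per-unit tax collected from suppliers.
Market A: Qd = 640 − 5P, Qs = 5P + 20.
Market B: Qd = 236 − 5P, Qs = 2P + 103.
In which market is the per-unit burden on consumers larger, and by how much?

Market A, by 4.5.

Market A: pre-tax P* = 62, Q* = 330; post-tax Q = 277.5; per-unit burden on consumers = 10.5.
Market B: pre-tax P* = 19, Q* = 141; post-tax Q = 111; per-unit burden on consumers = 6.
Difference: 10.5 vs 6 → market A is larger by 4.5.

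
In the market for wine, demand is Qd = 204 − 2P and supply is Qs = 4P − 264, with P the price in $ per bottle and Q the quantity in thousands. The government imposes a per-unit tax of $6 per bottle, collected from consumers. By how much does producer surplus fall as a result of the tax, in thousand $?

Producer surplus falls by $88 thousand.

Without the tax, 204 − 2P = 4P − 264 gives 6P = 468, so P* = $78 and Q* = 48.
With the tax collected from consumers, demand (in seller-price terms) shifts: Qd = 204 − 2(P + 6).
New equilibrium: consumers pay $82, sellers receive $76, Q = 40. (Wedge: Pb − Ps = 6.)
ΔPS is the trapezoid between Q = 40 and Q = 48 of height $2: ½ · (48 + 40) · 2 = $88.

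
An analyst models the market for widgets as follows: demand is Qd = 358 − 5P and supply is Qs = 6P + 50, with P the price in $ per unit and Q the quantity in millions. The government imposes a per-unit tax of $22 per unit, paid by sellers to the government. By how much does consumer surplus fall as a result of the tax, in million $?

Without the tax, 358 − 5P = 6P + 50 gives 11P = 308, so P* = $28 and Q* = 218.
With the tax collected from sellers, supply shifts: Qs = 6(P − 22) + 50.
Solving gives Q = 158 with consumers paying $40 and sellers receiving $18 (the $22 wedge).
ΔCS is the trapezoid between Q = 158 and Q = 218 of height $12: ½ · (218 + 158) · 12 = $2256.

Consumer surplus falls by $2256 million.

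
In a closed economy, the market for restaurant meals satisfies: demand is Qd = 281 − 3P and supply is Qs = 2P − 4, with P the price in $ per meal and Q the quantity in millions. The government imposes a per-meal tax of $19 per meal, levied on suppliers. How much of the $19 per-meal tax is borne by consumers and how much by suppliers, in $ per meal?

Before the tax: set 281 − 3P = 2P − 4 → P* = $57, Q* = 110.
With the tax collected from suppliers, supply shifts: Qs = 2(P − 19) − 4.
Solving gives Q = 87.2 with consumers paying $64.6 and suppliers receiving $45.6 (the $19 wedge).
Burden on consumers: $7.6; on suppliers: $11.4. (They sum to $19.)

Consumers bear $7.6 per meal; suppliers bear $11.4 per meal.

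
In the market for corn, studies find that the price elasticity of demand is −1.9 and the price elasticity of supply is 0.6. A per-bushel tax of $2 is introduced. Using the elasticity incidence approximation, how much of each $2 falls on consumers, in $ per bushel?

Consumers bear ≈ $0.48 per bushel.

Incidence ratio: consumers' share ≈ εs / (εs + |εd|) = 0.6 / (0.6 + 1.9) = 0.24.
So consumers bear ≈ 0.24 × $2 = $0.48; producers bear $1.52.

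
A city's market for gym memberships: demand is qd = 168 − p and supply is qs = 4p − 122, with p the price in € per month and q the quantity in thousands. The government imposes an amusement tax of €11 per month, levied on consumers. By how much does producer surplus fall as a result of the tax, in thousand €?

Producer surplus falls by €232.32 thousand.

Before the tax: set 168 − p = 4p − 122 → p* = €58, q* = 110.
With the tax collected from consumers, demand (in seller-price terms) shifts: qd = 168 − (p + 11).
Solving gives q = 101.2 with consumers paying €66.8 and sellers receiving €55.8 (the €11 wedge).
ΔPS is the trapezoid between Q = 101.2 and Q = 110 of height €2.2: ½ · (110 + 101.2) · 2.2 = €232.32.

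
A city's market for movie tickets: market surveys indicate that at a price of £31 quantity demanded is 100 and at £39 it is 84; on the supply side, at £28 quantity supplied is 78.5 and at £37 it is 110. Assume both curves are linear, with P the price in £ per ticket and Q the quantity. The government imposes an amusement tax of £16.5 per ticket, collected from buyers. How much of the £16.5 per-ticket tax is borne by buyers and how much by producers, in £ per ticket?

Buyers bear £10.5 per ticket; producers bear £6 per ticket.

Demand slope: (84 − 100)/(39 − 31) = -2, so Qd = 162 − 2P.
Supply slope: (110 − 78.5)/(37 − 28) = 3.5, so Qs = 3.5P − 19.5.
Before the tax: set 162 − 2P = 3.5P − 19.5 → P* = £33, Q* = 96.
With the tax collected from buyers, demand (in seller-price terms) shifts: Qd = 162 − 2(P + 16.5).
Solving gives Q = 75 with buyers paying £43.5 and producers receiving £27 (the £16.5 wedge).
Burden on buyers: £10.5; on producers: £6. (They sum to £16.5.)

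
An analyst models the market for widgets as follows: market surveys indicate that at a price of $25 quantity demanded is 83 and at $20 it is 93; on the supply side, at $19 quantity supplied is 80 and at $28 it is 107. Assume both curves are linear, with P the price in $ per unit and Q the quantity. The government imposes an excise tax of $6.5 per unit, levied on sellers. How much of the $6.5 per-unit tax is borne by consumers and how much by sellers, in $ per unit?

Demand slope: (93 − 83)/(20 − 25) = -2, so Qd = 133 − 2P.
Supply slope: (107 − 80)/(28 − 19) = 3, so Qs = 3P + 23.
Without the tax, 133 − 2P = 3P + 23 gives 5P = 110, so P* = $22 and Q* = 89.
With the tax collected from sellers, supply shifts: Qs = 3(P − 6.5) + 23.
New equilibrium: consumers pay $25.9, sellers receive $19.4, Q = 81.2. (Wedge: Pb − Ps = 6.5.)
Burden on consumers: $3.9; on sellers: $2.6. (They sum to $6.5.)

Consumers bear $3.9 per unit; sellers bear $2.6 per unit.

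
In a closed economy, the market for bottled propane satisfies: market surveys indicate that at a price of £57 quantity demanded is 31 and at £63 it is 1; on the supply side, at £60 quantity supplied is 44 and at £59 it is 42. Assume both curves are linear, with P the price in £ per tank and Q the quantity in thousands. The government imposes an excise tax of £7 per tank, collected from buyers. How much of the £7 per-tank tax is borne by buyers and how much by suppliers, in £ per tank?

Buyers bear £2 per tank; suppliers bear £5 per tank.

Demand slope: (1 − 31)/(63 − 57) = -5, so Qd = 316 − 5P.
Supply slope: (42 − 44)/(59 − 60) = 2, so Qs = 2P − 76.
Before the tax: set 316 − 5P = 2P − 76 → P* = £56, Q* = 36.
With the tax collected from buyers, demand (in seller-price terms) shifts: Qd = 316 − 5(P + 7).
New equilibrium: buyers pay £58, suppliers receive £51, Q = 26. (Wedge: Pb − Ps = 7.)
Burden on buyers: £2; on suppliers: £5. (They sum to £7.)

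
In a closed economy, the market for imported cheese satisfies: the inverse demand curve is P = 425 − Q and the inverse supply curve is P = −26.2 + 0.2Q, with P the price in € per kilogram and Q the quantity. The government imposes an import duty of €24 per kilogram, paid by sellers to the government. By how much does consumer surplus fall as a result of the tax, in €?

Consumer surplus falls by €7320.

Inverting to Q(P) form: Qd = 425 − P; Qs = 5P + 131.
Before the tax: set 425 − P = 5P + 131 → P* = €49, Q* = 376.
With the tax collected from sellers, supply shifts: Qs = 5(P − 24) + 131.
New equilibrium: consumers pay €69, sellers receive €45, Q = 356. (Wedge: Pb − Ps = 24.)
ΔCS is the trapezoid between Q = 356 and Q = 376 of height €20: ½ · (376 + 356) · 20 = €7320.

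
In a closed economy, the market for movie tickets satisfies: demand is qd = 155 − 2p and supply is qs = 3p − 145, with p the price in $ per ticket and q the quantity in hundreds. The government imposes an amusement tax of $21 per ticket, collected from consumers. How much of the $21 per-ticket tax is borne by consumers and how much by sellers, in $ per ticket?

Without the tax, 155 − 2p = 3p − 145 gives 5p = 300, so p* = $60 and q* = 35.
With the tax collected from consumers, demand (in seller-price terms) shifts: qd = 155 − 2(p + 21).
Solving gives q = 9.8 with consumers paying $72.6 and sellers receiving $51.6 (the $21 wedge).
Burden on consumers: $12.6; on sellers: $8.4. (They sum to $21.)

Consumers bear $12.6 per ticket; sellers bear $8.4 per ticket.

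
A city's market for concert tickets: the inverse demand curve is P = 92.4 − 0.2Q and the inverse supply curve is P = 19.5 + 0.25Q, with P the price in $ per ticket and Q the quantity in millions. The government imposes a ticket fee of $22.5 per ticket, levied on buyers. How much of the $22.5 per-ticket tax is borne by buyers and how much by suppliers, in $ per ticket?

Buyers bear $10 per ticket; suppliers bear $12.5 per ticket.

Rewrite in direct form: Qd = 462 − 5P and Qs = 4P − 78.
Before the tax: set 462 − 5P = 4P − 78 → P* = $60, Q* = 162.
With the tax collected from buyers, demand (in seller-price terms) shifts: Qd = 462 − 5(P + 22.5).
New equilibrium: buyers pay $70, suppliers receive $47.5, Q = 112. (Wedge: Pb − Ps = 22.5.)
Burden on buyers: $10; on suppliers: $12.5. (They sum to $22.5.)
The less price-elastic side of the market bears the larger share of a per-unit tax.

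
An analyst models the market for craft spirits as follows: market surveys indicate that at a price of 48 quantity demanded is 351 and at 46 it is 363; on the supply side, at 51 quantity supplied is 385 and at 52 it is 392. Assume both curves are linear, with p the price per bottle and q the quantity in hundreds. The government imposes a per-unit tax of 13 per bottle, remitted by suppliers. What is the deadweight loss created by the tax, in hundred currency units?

Deadweight loss = 273 hundred.

Demand slope: (363 − 351)/(46 − 48) = -6, so qd = 639 − 6p.
Supply slope: (392 − 385)/(52 − 51) = 7, so qs = 7p + 28.
Before the tax: set 639 − 6p = 7p + 28 → p* = 47, q* = 357.
With the tax collected from suppliers, supply shifts: qs = 7(p − 13) + 28.
New equilibrium: consumers pay 54, suppliers receive 41, q = 315. (Wedge: pb − ps = 13.)
Quantity falls by |ΔQ| = |357 − 315| = 42.
DWL = ½ · t · |ΔQ| = ½ · 13 · 42 = 273.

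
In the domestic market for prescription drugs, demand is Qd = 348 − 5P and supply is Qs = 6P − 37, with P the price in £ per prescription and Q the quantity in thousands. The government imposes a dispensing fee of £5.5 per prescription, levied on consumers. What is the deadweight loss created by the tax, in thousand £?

Without the tax, 348 − 5P = 6P − 37 gives 11P = 385, so P* = £35 and Q* = 173.
With the tax collected from consumers, demand (in seller-price terms) shifts: Qd = 348 − 5(P + 5.5).
Solving gives Q = 158 with consumers paying £38 and producers receiving £32.5 (the £5.5 wedge).
Quantity falls by |ΔQ| = |173 − 158| = 15.
DWL = ½ · t · |ΔQ| = ½ · 5.5 · 15 = £41.25.

Deadweight loss = £41.25 thousand.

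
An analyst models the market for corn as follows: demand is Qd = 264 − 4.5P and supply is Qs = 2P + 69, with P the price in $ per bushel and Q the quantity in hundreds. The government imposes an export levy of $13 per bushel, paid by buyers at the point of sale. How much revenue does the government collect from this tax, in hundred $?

Tax revenue = $1443 hundred.

Without the tax, 264 − 4.5P = 2P + 69 gives 6.5P = 195, so P* = $30 and Q* = 129.
With the tax collected from buyers, demand (in seller-price terms) shifts: Qd = 264 − 4.5(P + 13).
Solving gives Q = 111 with buyers paying $34 and producers receiving $21 (the $13 wedge).
Revenue = t · Q = 13 · 111 = $1443.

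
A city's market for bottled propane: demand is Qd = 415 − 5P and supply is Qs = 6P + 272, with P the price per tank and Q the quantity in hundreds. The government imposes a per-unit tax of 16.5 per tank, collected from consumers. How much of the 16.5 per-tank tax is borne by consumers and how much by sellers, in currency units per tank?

Without the tax, 415 − 5P = 6P + 272 gives 11P = 143, so P* = 13 and Q* = 350.
With the tax collected from consumers, demand (in seller-price terms) shifts: Qd = 415 − 5(P + 16.5).
New equilibrium: consumers pay 22, sellers receive 5.5, Q = 305. (Wedge: Pb − Ps = 16.5.)
Burden on consumers: 9; on sellers: 7.5. (They sum to 16.5.)
The less price-elastic side of the market bears the larger share of a per-unit tax.

Consumers bear 9 per tank; sellers bear 7.5 per tank.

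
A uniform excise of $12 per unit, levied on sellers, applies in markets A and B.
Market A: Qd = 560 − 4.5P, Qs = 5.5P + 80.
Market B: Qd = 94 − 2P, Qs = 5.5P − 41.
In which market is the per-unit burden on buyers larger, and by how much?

Market B, by $2.2.

Market A: pre-tax P* = $48, Q* = 344; post-tax Q = 314.3; per-unit burden on buyers = $6.6.
Market B: pre-tax P* = $18, Q* = 58; post-tax Q = 40.4; per-unit burden on buyers = $8.8.
Difference: $6.6 vs $8.8 → market B is larger by $2.2.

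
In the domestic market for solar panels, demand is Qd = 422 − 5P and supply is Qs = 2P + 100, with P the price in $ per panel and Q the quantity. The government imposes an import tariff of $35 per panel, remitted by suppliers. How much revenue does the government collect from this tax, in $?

Without the tax, 422 − 5P = 2P + 100 gives 7P = 322, so P* = $46 and Q* = 192.
With the tax collected from suppliers, supply shifts: Qs = 2(P − 35) + 100.
Solving gives Q = 142 with buyers paying $56 and suppliers receiving $21 (the $35 wedge).
Revenue = t · Q = 35 · 142 = $4970.

Tax revenue = $4970.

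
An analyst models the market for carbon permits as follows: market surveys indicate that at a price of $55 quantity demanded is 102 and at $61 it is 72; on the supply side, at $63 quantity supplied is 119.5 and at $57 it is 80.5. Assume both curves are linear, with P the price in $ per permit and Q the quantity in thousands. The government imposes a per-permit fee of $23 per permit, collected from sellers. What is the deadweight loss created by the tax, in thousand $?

Demand slope: (72 − 102)/(61 − 55) = -5, so Qd = 377 − 5P.
Supply slope: (80.5 − 119.5)/(57 − 63) = 6.5, so Qs = 6.5P − 290.
Without the tax, 377 − 5P = 6.5P − 290 gives 11.5P = 667, so P* = $58 and Q* = 87.
With the tax collected from sellers, supply shifts: Qs = 6.5(P − 23) − 290.
Solving gives Q = 22 with consumers paying $71 and sellers receiving $48 (the $23 wedge).
Quantity falls by |ΔQ| = |87 − 22| = 65.
DWL = ½ · t · |ΔQ| = ½ · 23 · 65 = $747.5.

Deadweight loss = $747.5 thousand.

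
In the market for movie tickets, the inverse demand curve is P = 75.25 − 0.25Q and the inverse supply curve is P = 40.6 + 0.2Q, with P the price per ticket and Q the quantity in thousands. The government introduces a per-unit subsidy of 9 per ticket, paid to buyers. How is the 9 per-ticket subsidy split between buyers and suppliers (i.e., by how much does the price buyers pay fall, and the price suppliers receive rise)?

Buyers gain 5 per ticket; suppliers gain 4 per ticket.

Inverting to Q(P) form: Qd = 301 − 4P; Qs = 5P − 203.
Without the subsidy, 301 − 4P = 5P − 203 gives 9P = 504, so P* = 56 and Q* = 77.
With a per-unit subsidy paid to buyers, each effectively pays P − 9, so demand becomes Qd = 301 − 4(P − 9).
New equilibrium: buyers pay 51, suppliers receive 60, Q = 97. (Wedge: Pb − Ps = −9.)
Gain to buyers: 5; to suppliers: 4. (They sum to 9.)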